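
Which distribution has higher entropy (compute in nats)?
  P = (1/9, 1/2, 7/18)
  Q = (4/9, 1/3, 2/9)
Q

Computing entropies in nats:
H(P) = 0.9580
H(Q) = 1.0609

Distribution Q has higher entropy.

Intuition: The distribution closer to uniform (more spread out) has higher entropy.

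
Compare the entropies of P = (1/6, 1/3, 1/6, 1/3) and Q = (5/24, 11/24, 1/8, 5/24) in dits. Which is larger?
P

Computing entropies in dits:
H(P) = 0.5775
H(Q) = 0.5520

Distribution P has higher entropy.

Intuition: The distribution closer to uniform (more spread out) has higher entropy.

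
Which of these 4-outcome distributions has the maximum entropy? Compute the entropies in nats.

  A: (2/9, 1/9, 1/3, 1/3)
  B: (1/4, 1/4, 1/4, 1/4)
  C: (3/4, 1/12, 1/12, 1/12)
B

For a discrete distribution over n outcomes, entropy is maximized by the uniform distribution.

Computing entropies:
H(A) = 1.3108 nats
H(B) = 1.3863 nats
H(C) = 0.8370 nats

The uniform distribution (where all probabilities equal 1/4) achieves the maximum entropy of log_e(4) = 1.3863 nats.

Distribution B has the highest entropy.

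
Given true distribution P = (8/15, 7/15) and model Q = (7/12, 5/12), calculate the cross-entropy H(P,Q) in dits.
0.3023 dits

Cross-entropy: H(P,Q) = -Σ p(x) log q(x)

Alternatively: H(P,Q) = H(P) + D_KL(P||Q)
H(P) = 0.3001 dits
D_KL(P||Q) = 0.0022 dits

H(P,Q) = 0.3001 + 0.0022 = 0.3023 dits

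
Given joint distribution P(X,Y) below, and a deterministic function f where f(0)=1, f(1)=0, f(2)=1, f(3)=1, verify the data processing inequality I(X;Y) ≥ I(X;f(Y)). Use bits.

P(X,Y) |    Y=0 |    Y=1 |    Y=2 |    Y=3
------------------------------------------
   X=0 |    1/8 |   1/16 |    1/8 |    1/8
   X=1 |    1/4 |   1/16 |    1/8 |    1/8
I(X;Y) = 0.0193, I(X;f(Y)) = 0.0016, inequality holds: 0.0193 ≥ 0.0016

Data Processing Inequality: For any Markov chain X → Y → Z, we have I(X;Y) ≥ I(X;Z).

Here Z = f(Y) is a deterministic function of Y, forming X → Y → Z.

Original I(X;Y) = 0.0193 bits

After applying f:
P(X,Z) where Z=f(Y):
- P(X,Z=0) = P(X,Y=1)
- P(X,Z=1) = P(X,Y=0) + P(X,Y=2) + P(X,Y=3)

I(X;Z) = I(X;f(Y)) = 0.0016 bits

Verification: 0.0193 ≥ 0.0016 ✓

Information cannot be created by processing; the function f can only lose information about X.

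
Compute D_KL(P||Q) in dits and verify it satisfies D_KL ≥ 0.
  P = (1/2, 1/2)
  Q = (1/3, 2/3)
0.0256 dits

KL divergence satisfies the Gibbs inequality: D_KL(P||Q) ≥ 0 for all distributions P, Q.

D_KL(P||Q) = Σ p(x) log(p(x)/q(x))
Term by term:
  x=0: 1/2 × log_10[(1/2)/(1/3)] = 0.0880
  x=1: 1/2 × log_10[(1/2)/(2/3)] = -0.0625
D_KL(P||Q) = 0.0256 dits

D_KL(P||Q) = 0.0256 ≥ 0 ✓

This non-negativity is a fundamental property: relative entropy cannot be negative because it measures how different Q is from P.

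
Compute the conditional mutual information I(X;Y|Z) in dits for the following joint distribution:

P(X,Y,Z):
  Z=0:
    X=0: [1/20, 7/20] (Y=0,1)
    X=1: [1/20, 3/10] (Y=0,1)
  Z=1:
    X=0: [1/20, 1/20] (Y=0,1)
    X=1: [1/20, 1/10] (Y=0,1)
0.0016 dits

Conditional mutual information: I(X;Y|Z) = H(X|Z) + H(Y|Z) - H(X,Y|Z)

H(Z) = 0.2442
H(X,Z) = 0.5423 → H(X|Z) = 0.2981
H(Y,Z) = 0.4452 → H(Y|Z) = 0.2010
H(X,Y,Z) = 0.7417 → H(X,Y|Z) = 0.4975

I(X;Y|Z) = 0.2981 + 0.2010 - 0.4975 = 0.0016 dits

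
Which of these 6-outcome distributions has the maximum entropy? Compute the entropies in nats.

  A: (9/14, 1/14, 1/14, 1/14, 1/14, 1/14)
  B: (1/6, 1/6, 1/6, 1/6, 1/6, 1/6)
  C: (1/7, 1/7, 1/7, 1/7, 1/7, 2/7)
B

For a discrete distribution over n outcomes, entropy is maximized by the uniform distribution.

Computing entropies:
H(A) = 1.2266 nats
H(B) = 1.7918 nats
H(C) = 1.7479 nats

The uniform distribution (where all probabilities equal 1/6) achieves the maximum entropy of log_e(6) = 1.7918 nats.

Distribution B has the highest entropy.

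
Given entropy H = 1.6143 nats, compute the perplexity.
5.0244

Perplexity is e^H (or exp(H) for natural log).

H = 1.6143 nats
Perplexity = e^1.6143 = 5.0244

Interpretation: The model's uncertainty is equivalent to choosing uniformly among 5.0 options.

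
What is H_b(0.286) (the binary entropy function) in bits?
0.8635 bits

The binary entropy function is:
H(p) = -p log(p) - (1-p) log(1-p)

H(0.286) = -0.286 × log_2(0.286) - 0.714 × log_2(0.714)
H(0.286) = 0.8635 bits

Note: Binary entropy is maximized at p=0.5 (H=1 bit) and minimized at p=0 or p=1 (H=0).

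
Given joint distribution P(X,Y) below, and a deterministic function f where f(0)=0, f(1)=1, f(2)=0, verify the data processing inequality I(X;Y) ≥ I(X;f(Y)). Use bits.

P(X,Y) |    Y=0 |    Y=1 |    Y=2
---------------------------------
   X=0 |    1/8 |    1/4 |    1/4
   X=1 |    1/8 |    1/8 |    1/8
I(X;Y) = 0.0157, I(X;f(Y)) = 0.0032, inequality holds: 0.0157 ≥ 0.0032

Data Processing Inequality: For any Markov chain X → Y → Z, we have I(X;Y) ≥ I(X;Z).

Here Z = f(Y) is a deterministic function of Y, forming X → Y → Z.

Original I(X;Y) = 0.0157 bits

After applying f:
P(X,Z) where Z=f(Y):
- P(X,Z=0) = P(X,Y=0) + P(X,Y=2)
- P(X,Z=1) = P(X,Y=1)

I(X;Z) = I(X;f(Y)) = 0.0032 bits

Verification: 0.0157 ≥ 0.0032 ✓

Information cannot be created by processing; the function f can only lose information about X.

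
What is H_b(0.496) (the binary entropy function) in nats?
0.6931 nats

The binary entropy function is:
H(p) = -p log(p) - (1-p) log(1-p)

H(0.496) = -0.496 × log_e(0.496) - 0.504 × log_e(0.504)
H(0.496) = 0.6931 nats

Note: Binary entropy is maximized at p=0.5 (H=1 bit) and minimized at p=0 or p=1 (H=0).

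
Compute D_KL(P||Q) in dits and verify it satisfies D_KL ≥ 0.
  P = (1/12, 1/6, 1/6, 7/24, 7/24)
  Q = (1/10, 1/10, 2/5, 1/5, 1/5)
0.0626 dits

KL divergence satisfies the Gibbs inequality: D_KL(P||Q) ≥ 0 for all distributions P, Q.

D_KL(P||Q) = Σ p(x) log(p(x)/q(x))
Term by term:
  x=0: 1/12 × log_10[(1/12)/(1/10)] = -0.0066
  x=1: 1/6 × log_10[(1/6)/(1/10)] = 0.0370
  x=2: 1/6 × log_10[(1/6)/(2/5)] = -0.0634
  x=3: 7/24 × log_10[(7/24)/(1/5)] = 0.0478
  x=4: 7/24 × log_10[(7/24)/(1/5)] = 0.0478
D_KL(P||Q) = 0.0626 dits

D_KL(P||Q) = 0.0626 ≥ 0 ✓

This non-negativity is a fundamental property: relative entropy cannot be negative because it measures how different Q is from P.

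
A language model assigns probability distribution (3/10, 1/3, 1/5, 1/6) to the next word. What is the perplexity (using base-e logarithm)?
3.8494

Perplexity is e^H (or exp(H) for natural log).

First, H = -Σ p log p = 1.3479 nats
Perplexity = e^1.3479 = 3.8494

Interpretation: The model's uncertainty is equivalent to choosing uniformly among 3.8 options.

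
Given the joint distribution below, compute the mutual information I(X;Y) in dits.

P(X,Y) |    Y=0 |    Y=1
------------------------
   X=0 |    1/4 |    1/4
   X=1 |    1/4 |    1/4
0.0000 dits

Mutual information: I(X;Y) = H(X) + H(Y) - H(X,Y)

Marginals:
P(X) = (1/2, 1/2), H(X) = 0.3010 dits
P(Y) = (1/2, 1/2), H(Y) = 0.3010 dits

Joint entropy: H(X,Y) = 0.6021 dits

I(X;Y) = 0.3010 + 0.3010 - 0.6021 = 0.0000 dits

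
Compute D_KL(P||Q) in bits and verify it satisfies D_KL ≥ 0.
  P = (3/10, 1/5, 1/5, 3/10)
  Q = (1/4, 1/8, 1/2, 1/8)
0.3290 bits

KL divergence satisfies the Gibbs inequality: D_KL(P||Q) ≥ 0 for all distributions P, Q.

D_KL(P||Q) = Σ p(x) log(p(x)/q(x))
Term by term:
  x=0: 3/10 × log_2[(3/10)/(1/4)] = 0.0789
  x=1: 1/5 × log_2[(1/5)/(1/8)] = 0.1356
  x=2: 1/5 × log_2[(1/5)/(1/2)] = -0.2644
  x=3: 3/10 × log_2[(3/10)/(1/8)] = 0.3789
D_KL(P||Q) = 0.3290 bits

D_KL(P||Q) = 0.3290 ≥ 0 ✓

This non-negativity is a fundamental property: relative entropy cannot be negative because it measures how different Q is from P.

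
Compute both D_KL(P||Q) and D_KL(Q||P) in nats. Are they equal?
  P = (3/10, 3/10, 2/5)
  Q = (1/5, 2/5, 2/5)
D_KL(P||Q) = 0.0353, D_KL(Q||P) = 0.0340

KL divergence is not symmetric: D_KL(P||Q) ≠ D_KL(Q||P) in general.

D_KL(P||Q) = 0.0353 nats
D_KL(Q||P) = 0.0340 nats

No, they are not equal!

This asymmetry is why KL divergence is not a true distance metric.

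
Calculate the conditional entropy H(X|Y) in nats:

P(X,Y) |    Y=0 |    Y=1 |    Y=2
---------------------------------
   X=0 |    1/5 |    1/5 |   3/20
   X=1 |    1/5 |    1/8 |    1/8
0.6833 nats

Using the chain rule: H(X|Y) = H(X,Y) - H(Y)

First, compute H(X,Y) = 1.7701 nats

Marginal P(Y) = (2/5, 13/40, 11/40)
H(Y) = 1.0868 nats

H(X|Y) = H(X,Y) - H(Y) = 1.7701 - 1.0868 = 0.6833 nats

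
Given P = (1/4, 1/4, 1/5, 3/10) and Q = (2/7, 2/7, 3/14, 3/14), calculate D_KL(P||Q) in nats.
0.0204 nats

KL divergence: D_KL(P||Q) = Σ p(x) log(p(x)/q(x))

Computing term by term:
  x=0: 1/4 × log_e[(1/4)/(2/7)] = 1/4 × -0.1335 = -0.0334
  x=1: 1/4 × log_e[(1/4)/(2/7)] = 1/4 × -0.1335 = -0.0334
  x=2: 1/5 × log_e[(1/5)/(3/14)] = 1/5 × -0.0690 = -0.0138
  x=3: 3/10 × log_e[(3/10)/(3/14)] = 3/10 × 0.3365 = 0.1009

D_KL(P||Q) = 0.0204 nats

Note: KL divergence is always non-negative and equals 0 iff P = Q.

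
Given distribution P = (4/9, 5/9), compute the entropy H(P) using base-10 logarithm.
0.2983 dits

Shannon entropy is H(X) = -Σ p(x) log p(x).

For P = (4/9, 5/9):
H = -4/9 × log_10(4/9) -5/9 × log_10(5/9)
H = 0.2983 dits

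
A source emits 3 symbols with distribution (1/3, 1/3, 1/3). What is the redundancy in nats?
0.0000 nats

Redundancy measures how far a source is from maximum entropy:
R = H_max - H(X)

Maximum entropy for 3 symbols: H_max = log_e(3) = 1.0986 nats
Actual entropy: H(X) = 1.0986 nats
Redundancy: R = 1.0986 - 1.0986 = 0.0000 nats

This redundancy represents potential for compression: the source could be compressed by 0.0000 nats per symbol.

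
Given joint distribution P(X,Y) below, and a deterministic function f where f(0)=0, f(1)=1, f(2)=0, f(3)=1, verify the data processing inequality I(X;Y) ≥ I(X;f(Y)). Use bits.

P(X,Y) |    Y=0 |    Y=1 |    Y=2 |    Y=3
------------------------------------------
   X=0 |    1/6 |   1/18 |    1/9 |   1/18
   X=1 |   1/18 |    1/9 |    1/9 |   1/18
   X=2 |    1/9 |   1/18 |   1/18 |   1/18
I(X;Y) = 0.0649, I(X;f(Y)) = 0.0254, inequality holds: 0.0649 ≥ 0.0254

Data Processing Inequality: For any Markov chain X → Y → Z, we have I(X;Y) ≥ I(X;Z).

Here Z = f(Y) is a deterministic function of Y, forming X → Y → Z.

Original I(X;Y) = 0.0649 bits

After applying f:
P(X,Z) where Z=f(Y):
- P(X,Z=0) = P(X,Y=0) + P(X,Y=2)
- P(X,Z=1) = P(X,Y=1) + P(X,Y=3)

I(X;Z) = I(X;f(Y)) = 0.0254 bits

Verification: 0.0649 ≥ 0.0254 ✓

Information cannot be created by processing; the function f can only lose information about X.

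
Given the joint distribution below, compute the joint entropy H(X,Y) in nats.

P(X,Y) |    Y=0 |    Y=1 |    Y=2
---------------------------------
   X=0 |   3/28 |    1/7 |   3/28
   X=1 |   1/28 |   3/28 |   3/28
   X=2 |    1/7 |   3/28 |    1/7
2.1495 nats

Joint entropy is H(X,Y) = -Σ_{x,y} p(x,y) log p(x,y).

Summing over all non-zero entries:
H(X,Y) = -[3/28·log_e(3/28) + 1/7·log_e(1/7) + 3/28·log_e(3/28) + 1/28·log_e(1/28) + 3/28·log_e(3/28) + 3/28·log_e(3/28) + 1/7·log_e(1/7) + 3/28·log_e(3/28) + 1/7·log_e(1/7)]
H(X,Y) = 2.1495 nats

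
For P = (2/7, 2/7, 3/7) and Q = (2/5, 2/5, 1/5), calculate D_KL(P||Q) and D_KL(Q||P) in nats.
D_KL(P||Q) = 0.1344, D_KL(Q||P) = 0.1167

KL divergence is not symmetric: D_KL(P||Q) ≠ D_KL(Q||P) in general.

D_KL(P||Q) = 0.1344 nats
D_KL(Q||P) = 0.1167 nats

No, they are not equal!

This asymmetry is why KL divergence is not a true distance metric.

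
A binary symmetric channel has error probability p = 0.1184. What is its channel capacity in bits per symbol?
0.4753 bits

For a binary symmetric channel (BSC) with error probability p:
Capacity C = 1 - H(p) bits per symbol

where H(p) = -p log₂(p) - (1-p) log₂(1-p) is the binary entropy function.

H(0.1184) = 0.5247 bits
C = 1 - 0.5247 = 0.4753 bits per symbol

This means we can reliably transmit up to 0.4753 bits of information per channel use.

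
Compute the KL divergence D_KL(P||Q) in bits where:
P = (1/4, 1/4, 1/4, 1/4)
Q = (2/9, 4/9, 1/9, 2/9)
0.1699 bits

KL divergence: D_KL(P||Q) = Σ p(x) log(p(x)/q(x))

Computing term by term:
  x=0: 1/4 × log_2[(1/4)/(2/9)] = 1/4 × 0.1699 = 0.0425
  x=1: 1/4 × log_2[(1/4)/(4/9)] = 1/4 × -0.8301 = -0.2075
  x=2: 1/4 × log_2[(1/4)/(1/9)] = 1/4 × 1.1699 = 0.2925
  x=3: 1/4 × log_2[(1/4)/(2/9)] = 1/4 × 0.1699 = 0.0425

D_KL(P||Q) = 0.1699 bits

Note: KL divergence is always non-negative and equals 0 iff P = Q.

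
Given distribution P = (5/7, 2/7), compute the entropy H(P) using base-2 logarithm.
0.8631 bits

Shannon entropy is H(X) = -Σ p(x) log p(x).

For P = (5/7, 2/7):
H = -5/7 × log_2(5/7) -2/7 × log_2(2/7)
H = 0.8631 bits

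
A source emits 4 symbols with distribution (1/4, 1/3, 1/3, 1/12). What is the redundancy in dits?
0.0435 dits

Redundancy measures how far a source is from maximum entropy:
R = H_max - H(X)

Maximum entropy for 4 symbols: H_max = log_10(4) = 0.6021 dits
Actual entropy: H(X) = 0.5585 dits
Redundancy: R = 0.6021 - 0.5585 = 0.0435 dits

This redundancy represents potential for compression: the source could be compressed by 0.0435 dits per symbol.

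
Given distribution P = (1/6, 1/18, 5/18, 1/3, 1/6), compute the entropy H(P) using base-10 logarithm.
0.6427 dits

Shannon entropy is H(X) = -Σ p(x) log p(x).

For P = (1/6, 1/18, 5/18, 1/3, 1/6):
H = -1/6 × log_10(1/6) -1/18 × log_10(1/18) -5/18 × log_10(5/18) -1/3 × log_10(1/3) -1/6 × log_10(1/6)
H = 0.6427 dits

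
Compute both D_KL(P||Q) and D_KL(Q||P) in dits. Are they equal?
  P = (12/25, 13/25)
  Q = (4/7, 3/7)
D_KL(P||Q) = 0.0073, D_KL(Q||P) = 0.0073

KL divergence is not symmetric: D_KL(P||Q) ≠ D_KL(Q||P) in general.

D_KL(P||Q) = 0.0073 dits
D_KL(Q||P) = 0.0073 dits

In this case they happen to be equal (to 4 decimal places).

This asymmetry is why KL divergence is not a true distance metric.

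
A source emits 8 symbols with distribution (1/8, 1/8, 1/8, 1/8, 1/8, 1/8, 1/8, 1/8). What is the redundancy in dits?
0.0000 dits

Redundancy measures how far a source is from maximum entropy:
R = H_max - H(X)

Maximum entropy for 8 symbols: H_max = log_10(8) = 0.9031 dits
Actual entropy: H(X) = 0.9031 dits
Redundancy: R = 0.9031 - 0.9031 = 0.0000 dits

This redundancy represents potential for compression: the source could be compressed by 0.0000 dits per symbol.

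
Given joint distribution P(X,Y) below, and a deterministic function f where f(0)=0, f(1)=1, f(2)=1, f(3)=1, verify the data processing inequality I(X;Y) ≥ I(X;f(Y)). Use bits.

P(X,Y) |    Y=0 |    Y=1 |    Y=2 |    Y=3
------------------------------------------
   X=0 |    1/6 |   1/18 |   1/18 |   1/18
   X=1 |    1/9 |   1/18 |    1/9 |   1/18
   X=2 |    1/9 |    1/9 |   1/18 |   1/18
I(X;Y) = 0.0488, I(X;f(Y)) = 0.0185, inequality holds: 0.0488 ≥ 0.0185

Data Processing Inequality: For any Markov chain X → Y → Z, we have I(X;Y) ≥ I(X;Z).

Here Z = f(Y) is a deterministic function of Y, forming X → Y → Z.

Original I(X;Y) = 0.0488 bits

After applying f:
P(X,Z) where Z=f(Y):
- P(X,Z=0) = P(X,Y=0)
- P(X,Z=1) = P(X,Y=1) + P(X,Y=2) + P(X,Y=3)

I(X;Z) = I(X;f(Y)) = 0.0185 bits

Verification: 0.0488 ≥ 0.0185 ✓

Information cannot be created by processing; the function f can only lose information about X.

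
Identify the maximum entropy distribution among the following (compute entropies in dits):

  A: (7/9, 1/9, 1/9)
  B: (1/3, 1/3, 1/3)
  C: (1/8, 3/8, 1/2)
B

For a discrete distribution over n outcomes, entropy is maximized by the uniform distribution.

Computing entropies:
H(A) = 0.2969 dits
H(B) = 0.4771 dits
H(C) = 0.4231 dits

The uniform distribution (where all probabilities equal 1/3) achieves the maximum entropy of log_10(3) = 0.4771 dits.

Distribution B has the highest entropy.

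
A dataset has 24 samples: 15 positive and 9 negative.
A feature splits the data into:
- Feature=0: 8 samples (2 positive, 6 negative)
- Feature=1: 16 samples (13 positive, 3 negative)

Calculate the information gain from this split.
0.2199 bits

Information Gain = H(Y) - H(Y|Feature)

Before split:
P(positive) = 15/24 = 0.6250
H(Y) = 0.9544 bits

After split:
Feature=0: H = 0.8113 bits (weight = 8/24)
Feature=1: H = 0.6962 bits (weight = 16/24)
H(Y|Feature) = (8/24)×0.8113 + (16/24)×0.6962 = 0.7346 bits

Information Gain = 0.9544 - 0.7346 = 0.2199 bits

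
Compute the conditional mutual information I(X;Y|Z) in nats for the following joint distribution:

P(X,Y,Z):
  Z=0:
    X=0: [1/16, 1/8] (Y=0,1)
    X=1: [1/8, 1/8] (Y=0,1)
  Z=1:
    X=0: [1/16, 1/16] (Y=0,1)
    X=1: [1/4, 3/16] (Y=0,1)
0.0071 nats

Conditional mutual information: I(X;Y|Z) = H(X|Z) + H(Y|Z) - H(X,Y|Z)

H(Z) = 0.6853
H(X,Z) = 1.2820 → H(X|Z) = 0.5967
H(Y,Z) = 1.3705 → H(Y|Z) = 0.6852
H(X,Y,Z) = 1.9601 → H(X,Y|Z) = 1.2748

I(X;Y|Z) = 0.5967 + 0.6852 - 1.2748 = 0.0071 nats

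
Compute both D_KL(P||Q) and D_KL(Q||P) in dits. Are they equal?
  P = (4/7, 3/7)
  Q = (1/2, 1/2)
D_KL(P||Q) = 0.0044, D_KL(Q||P) = 0.0045

KL divergence is not symmetric: D_KL(P||Q) ≠ D_KL(Q||P) in general.

D_KL(P||Q) = 0.0044 dits
D_KL(Q||P) = 0.0045 dits

No, they are not equal!

This asymmetry is why KL divergence is not a true distance metric.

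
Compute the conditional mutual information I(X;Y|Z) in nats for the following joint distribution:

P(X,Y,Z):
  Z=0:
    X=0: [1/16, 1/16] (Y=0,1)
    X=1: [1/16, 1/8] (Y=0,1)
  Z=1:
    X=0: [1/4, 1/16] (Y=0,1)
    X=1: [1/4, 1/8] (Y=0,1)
0.0121 nats

Conditional mutual information: I(X;Y|Z) = H(X|Z) + H(Y|Z) - H(X,Y|Z)

H(Z) = 0.6211
H(X,Z) = 1.3051 → H(X|Z) = 0.6840
H(Y,Z) = 1.2342 → H(Y|Z) = 0.6132
H(X,Y,Z) = 1.9062 → H(X,Y|Z) = 1.2851

I(X;Y|Z) = 0.6840 + 0.6132 - 1.2851 = 0.0121 nats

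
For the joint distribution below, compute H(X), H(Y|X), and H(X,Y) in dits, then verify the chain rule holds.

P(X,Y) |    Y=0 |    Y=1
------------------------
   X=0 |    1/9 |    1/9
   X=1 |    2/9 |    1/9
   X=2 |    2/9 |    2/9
H(X,Y) = 0.7536, H(X) = 0.4607, H(Y|X) = 0.2928 (all in dits)

Chain rule: H(X,Y) = H(X) + H(Y|X)

Left side — joint entropy directly:
H(X,Y) = -Σ p(x,y) log p(x,y) = 0.7536 dits

Right side — compute H(Y|X) from the conditional distributions:
P(X) = (2/9, 1/3, 4/9), so H(X) = 0.4607 dits
H(Y|X) = Σ_x P(X=x) · H(Y|X=x):
  P(Y|X=0) = (1/2, 1/2), H(Y|X=0) = 0.3010, weight P(X=0) = 2/9
  P(Y|X=1) = (2/3, 1/3), H(Y|X=1) = 0.2764, weight P(X=1) = 1/3
  P(Y|X=2) = (1/2, 1/2), H(Y|X=2) = 0.3010, weight P(X=2) = 4/9
H(Y|X) = 0.2928 dits

H(X) + H(Y|X) = 0.4607 + 0.2928 = 0.7536 dits

Both sides equal 0.7536 dits. ✓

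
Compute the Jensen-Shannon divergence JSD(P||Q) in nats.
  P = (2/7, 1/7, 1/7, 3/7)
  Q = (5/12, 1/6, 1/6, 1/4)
0.0189 nats

Jensen-Shannon divergence is:
JSD(P||Q) = 0.5 × D_KL(P||M) + 0.5 × D_KL(Q||M)
where M = 0.5 × (P + Q) is the mixture distribution.

M = 0.5 × (2/7, 1/7, 1/7, 3/7) + 0.5 × (5/12, 1/6, 1/6, 1/4) = (0.35119, 0.154762, 0.154762, 0.339286)

D_KL(P||M) = 0.0183 nats
D_KL(Q||M) = 0.0196 nats

JSD(P||Q) = 0.5 × 0.0183 + 0.5 × 0.0196 = 0.0189 nats

Unlike KL divergence, JSD is symmetric and bounded: 0 ≤ JSD ≤ log(2).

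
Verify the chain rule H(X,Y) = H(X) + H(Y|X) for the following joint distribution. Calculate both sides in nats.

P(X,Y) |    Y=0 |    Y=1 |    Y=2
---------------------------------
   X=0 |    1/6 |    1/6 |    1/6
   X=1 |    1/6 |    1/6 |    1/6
H(X,Y) = 1.7918, H(X) = 0.6931, H(Y|X) = 1.0986 (all in nats)

Chain rule: H(X,Y) = H(X) + H(Y|X)

Left side — joint entropy directly:
H(X,Y) = -Σ p(x,y) log p(x,y) = 1.7918 nats

Right side — compute H(Y|X) from the conditional distributions:
P(X) = (1/2, 1/2), so H(X) = 0.6931 nats
H(Y|X) = Σ_x P(X=x) · H(Y|X=x):
  P(Y|X=0) = (1/3, 1/3, 1/3), H(Y|X=0) = 1.0986, weight P(X=0) = 1/2
  P(Y|X=1) = (1/3, 1/3, 1/3), H(Y|X=1) = 1.0986, weight P(X=1) = 1/2
H(Y|X) = 1.0986 nats

H(X) + H(Y|X) = 0.6931 + 1.0986 = 1.7918 nats

Both sides equal 1.7918 nats. ✓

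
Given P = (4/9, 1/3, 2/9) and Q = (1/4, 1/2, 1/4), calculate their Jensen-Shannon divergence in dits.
0.0098 dits

Jensen-Shannon divergence is:
JSD(P||Q) = 0.5 × D_KL(P||M) + 0.5 × D_KL(Q||M)
where M = 0.5 × (P + Q) is the mixture distribution.

M = 0.5 × (4/9, 1/3, 2/9) + 0.5 × (1/4, 1/2, 1/4) = (0.347222, 5/12, 0.236111)

D_KL(P||M) = 0.0095 dits
D_KL(Q||M) = 0.0101 dits

JSD(P||Q) = 0.5 × 0.0095 + 0.5 × 0.0101 = 0.0098 dits

Unlike KL divergence, JSD is symmetric and bounded: 0 ≤ JSD ≤ log(2).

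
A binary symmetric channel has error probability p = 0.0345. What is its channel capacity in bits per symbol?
0.7835 bits

For a binary symmetric channel (BSC) with error probability p:
Capacity C = 1 - H(p) bits per symbol

where H(p) = -p log₂(p) - (1-p) log₂(1-p) is the binary entropy function.

H(0.0345) = 0.2165 bits
C = 1 - 0.2165 = 0.7835 bits per symbol

This means we can reliably transmit up to 0.7835 bits of information per channel use.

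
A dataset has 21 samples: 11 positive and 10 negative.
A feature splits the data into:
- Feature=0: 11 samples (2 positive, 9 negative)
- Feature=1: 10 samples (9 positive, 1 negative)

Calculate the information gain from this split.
0.4167 bits

Information Gain = H(Y) - H(Y|Feature)

Before split:
P(positive) = 11/21 = 0.5238
H(Y) = 0.9984 bits

After split:
Feature=0: H = 0.6840 bits (weight = 11/21)
Feature=1: H = 0.4690 bits (weight = 10/21)
H(Y|Feature) = (11/21)×0.6840 + (10/21)×0.4690 = 0.5816 bits

Information Gain = 0.9984 - 0.5816 = 0.4167 bits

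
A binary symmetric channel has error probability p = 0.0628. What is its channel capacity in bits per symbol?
0.6615 bits

For a binary symmetric channel (BSC) with error probability p:
Capacity C = 1 - H(p) bits per symbol

where H(p) = -p log₂(p) - (1-p) log₂(1-p) is the binary entropy function.

H(0.0628) = 0.3385 bits
C = 1 - 0.3385 = 0.6615 bits per symbol

This means we can reliably transmit up to 0.6615 bits of information per channel use.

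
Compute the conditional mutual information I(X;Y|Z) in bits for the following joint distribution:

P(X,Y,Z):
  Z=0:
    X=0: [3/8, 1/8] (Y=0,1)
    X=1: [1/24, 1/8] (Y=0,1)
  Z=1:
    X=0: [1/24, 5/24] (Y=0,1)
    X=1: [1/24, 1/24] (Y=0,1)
0.1200 bits

Conditional mutual information: I(X;Y|Z) = H(X|Z) + H(Y|Z) - H(X,Y|Z)

H(Z) = 0.9183
H(X,Z) = 1.7296 → H(X|Z) = 0.8113
H(Y,Z) = 1.8250 → H(Y|Z) = 0.9067
H(X,Y,Z) = 2.5163 → H(X,Y|Z) = 1.5980

I(X;Y|Z) = 0.8113 + 0.9067 - 1.5980 = 0.1200 bits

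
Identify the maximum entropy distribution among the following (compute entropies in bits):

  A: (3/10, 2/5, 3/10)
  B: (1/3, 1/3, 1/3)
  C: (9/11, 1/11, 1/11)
B

For a discrete distribution over n outcomes, entropy is maximized by the uniform distribution.

Computing entropies:
H(A) = 1.5710 bits
H(B) = 1.5850 bits
H(C) = 0.8659 bits

The uniform distribution (where all probabilities equal 1/3) achieves the maximum entropy of log_2(3) = 1.5850 bits.

Distribution B has the highest entropy.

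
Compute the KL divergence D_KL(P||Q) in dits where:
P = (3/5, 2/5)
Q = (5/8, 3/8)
0.0006 dits

KL divergence: D_KL(P||Q) = Σ p(x) log(p(x)/q(x))

Computing term by term:
  x=0: 3/5 × log_10[(3/5)/(5/8)] = 3/5 × -0.0177 = -0.0106
  x=1: 2/5 × log_10[(2/5)/(3/8)] = 2/5 × 0.0280 = 0.0112

D_KL(P||Q) = 0.0006 dits

Note: KL divergence is always non-negative and equals 0 iff P = Q.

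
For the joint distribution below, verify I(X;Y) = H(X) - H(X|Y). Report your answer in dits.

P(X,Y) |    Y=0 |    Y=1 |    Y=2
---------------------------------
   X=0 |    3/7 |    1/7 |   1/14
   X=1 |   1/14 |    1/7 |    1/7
I(X;Y) = 0.0488 dits

Mutual information has multiple equivalent forms:
- I(X;Y) = H(X) - H(X|Y)
- I(X;Y) = H(Y) - H(Y|X)
- I(X;Y) = H(X) + H(Y) - H(X,Y)

Computing all quantities:
H(X) = 0.2831, H(Y) = 0.4493, H(X,Y) = 0.6836
H(X|Y) = 0.2343, H(Y|X) = 0.4006

Verification:
H(X) - H(X|Y) = 0.2831 - 0.2343 = 0.0488
H(Y) - H(Y|X) = 0.4493 - 0.4006 = 0.0488
H(X) + H(Y) - H(X,Y) = 0.2831 + 0.4493 - 0.6836 = 0.0488

All forms give I(X;Y) = 0.0488 dits. ✓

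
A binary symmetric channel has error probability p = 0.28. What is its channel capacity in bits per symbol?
0.1445 bits

For a binary symmetric channel (BSC) with error probability p:
Capacity C = 1 - H(p) bits per symbol

where H(p) = -p log₂(p) - (1-p) log₂(1-p) is the binary entropy function.

H(0.28) = 0.8555 bits
C = 1 - 0.8555 = 0.1445 bits per symbol

This means we can reliably transmit up to 0.1445 bits of information per channel use.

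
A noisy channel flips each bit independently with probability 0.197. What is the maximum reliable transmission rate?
0.2841 bits

For a binary symmetric channel (BSC) with error probability p:
Capacity C = 1 - H(p) bits per symbol

where H(p) = -p log₂(p) - (1-p) log₂(1-p) is the binary entropy function.

H(0.197) = 0.7159 bits
C = 1 - 0.7159 = 0.2841 bits per symbol

This means we can reliably transmit up to 0.2841 bits of information per channel use.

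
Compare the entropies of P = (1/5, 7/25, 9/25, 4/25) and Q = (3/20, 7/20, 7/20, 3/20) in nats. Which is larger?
P

Computing entropies in nats:
H(P) = 1.3393
H(Q) = 1.3040

Distribution P has higher entropy.

Intuition: The distribution closer to uniform (more spread out) has higher entropy.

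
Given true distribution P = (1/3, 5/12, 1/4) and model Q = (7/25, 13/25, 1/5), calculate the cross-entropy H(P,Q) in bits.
1.5857 bits

Cross-entropy: H(P,Q) = -Σ p(x) log q(x)

Alternatively: H(P,Q) = H(P) + D_KL(P||Q)
H(P) = 1.5546 bits
D_KL(P||Q) = 0.0312 bits

H(P,Q) = 1.5546 + 0.0312 = 1.5857 bits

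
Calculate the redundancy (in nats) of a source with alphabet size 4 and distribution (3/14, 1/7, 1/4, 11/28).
0.0646 nats

Redundancy measures how far a source is from maximum entropy:
R = H_max - H(X)

Maximum entropy for 4 symbols: H_max = log_e(4) = 1.3863 nats
Actual entropy: H(X) = 1.3217 nats
Redundancy: R = 1.3863 - 1.3217 = 0.0646 nats

This redundancy represents potential for compression: the source could be compressed by 0.0646 nats per symbol.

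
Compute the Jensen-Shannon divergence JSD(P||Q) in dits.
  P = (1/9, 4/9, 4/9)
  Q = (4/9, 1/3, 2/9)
0.0332 dits

Jensen-Shannon divergence is:
JSD(P||Q) = 0.5 × D_KL(P||M) + 0.5 × D_KL(Q||M)
where M = 0.5 × (P + Q) is the mixture distribution.

M = 0.5 × (1/9, 4/9, 4/9) + 0.5 × (4/9, 1/3, 2/9) = (5/18, 7/18, 1/3)

D_KL(P||M) = 0.0371 dits
D_KL(Q||M) = 0.0293 dits

JSD(P||Q) = 0.5 × 0.0371 + 0.5 × 0.0293 = 0.0332 dits

Unlike KL divergence, JSD is symmetric and bounded: 0 ≤ JSD ≤ log(2).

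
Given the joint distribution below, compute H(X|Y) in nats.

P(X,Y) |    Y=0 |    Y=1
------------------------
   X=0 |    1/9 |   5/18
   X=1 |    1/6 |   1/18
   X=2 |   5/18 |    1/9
0.9721 nats

Using the chain rule: H(X|Y) = H(X,Y) - H(Y)

First, compute H(X,Y) = 1.6591 nats

Marginal P(Y) = (5/9, 4/9)
H(Y) = 0.6870 nats

H(X|Y) = H(X,Y) - H(Y) = 1.6591 - 0.6870 = 0.9721 nats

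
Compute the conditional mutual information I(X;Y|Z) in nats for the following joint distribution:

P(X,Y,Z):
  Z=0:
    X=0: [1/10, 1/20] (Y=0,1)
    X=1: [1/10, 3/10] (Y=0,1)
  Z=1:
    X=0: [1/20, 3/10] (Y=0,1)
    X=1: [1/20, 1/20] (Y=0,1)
0.0656 nats

Conditional mutual information: I(X;Y|Z) = H(X|Z) + H(Y|Z) - H(X,Y|Z)

H(Z) = 0.6881
H(X,Z) = 1.2488 → H(X|Z) = 0.5606
H(Y,Z) = 1.2870 → H(Y|Z) = 0.5989
H(X,Y,Z) = 1.7820 → H(X,Y|Z) = 1.0939

I(X;Y|Z) = 0.5606 + 0.5989 - 1.0939 = 0.0656 nats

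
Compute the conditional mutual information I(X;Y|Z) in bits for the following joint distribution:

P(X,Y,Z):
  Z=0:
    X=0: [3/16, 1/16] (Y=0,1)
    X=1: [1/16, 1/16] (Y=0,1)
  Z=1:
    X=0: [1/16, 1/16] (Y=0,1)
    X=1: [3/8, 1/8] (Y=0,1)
0.0367 bits

Conditional mutual information: I(X;Y|Z) = H(X|Z) + H(Y|Z) - H(X,Y|Z)

H(Z) = 0.9544
H(X,Z) = 1.7500 → H(X|Z) = 0.7956
H(Y,Z) = 1.8496 → H(Y|Z) = 0.8952
H(X,Y,Z) = 2.6085 → H(X,Y|Z) = 1.6540

I(X;Y|Z) = 0.7956 + 0.8952 - 1.6540 = 0.0367 bits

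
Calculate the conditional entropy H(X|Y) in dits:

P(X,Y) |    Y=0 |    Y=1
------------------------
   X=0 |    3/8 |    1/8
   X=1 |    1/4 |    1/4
0.2863 dits

Using the chain rule: H(X|Y) = H(X,Y) - H(Y)

First, compute H(X,Y) = 0.5737 dits

Marginal P(Y) = (5/8, 3/8)
H(Y) = 0.2873 dits

H(X|Y) = H(X,Y) - H(Y) = 0.5737 - 0.2873 = 0.2863 dits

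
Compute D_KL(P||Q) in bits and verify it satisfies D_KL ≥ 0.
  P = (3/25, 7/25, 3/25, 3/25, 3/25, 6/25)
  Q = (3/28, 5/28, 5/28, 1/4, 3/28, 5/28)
0.1274 bits

KL divergence satisfies the Gibbs inequality: D_KL(P||Q) ≥ 0 for all distributions P, Q.

D_KL(P||Q) = Σ p(x) log(p(x)/q(x))
Term by term:
  x=0: 3/25 × log_2[(3/25)/(3/28)] = 0.0196
  x=1: 7/25 × log_2[(7/25)/(5/28)] = 0.1817
  x=2: 3/25 × log_2[(3/25)/(5/28)] = -0.0688
  x=3: 3/25 × log_2[(3/25)/(1/4)] = -0.1271
  x=4: 3/25 × log_2[(3/25)/(3/28)] = 0.0196
  x=5: 6/25 × log_2[(6/25)/(5/28)] = 0.1024
D_KL(P||Q) = 0.1274 bits

D_KL(P||Q) = 0.1274 ≥ 0 ✓

This non-negativity is a fundamental property: relative entropy cannot be negative because it measures how different Q is from P.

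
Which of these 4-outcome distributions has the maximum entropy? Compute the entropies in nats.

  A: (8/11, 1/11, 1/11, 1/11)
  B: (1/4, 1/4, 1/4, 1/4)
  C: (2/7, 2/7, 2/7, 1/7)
B

For a discrete distribution over n outcomes, entropy is maximized by the uniform distribution.

Computing entropies:
H(A) = 0.8856 nats
H(B) = 1.3863 nats
H(C) = 1.3518 nats

The uniform distribution (where all probabilities equal 1/4) achieves the maximum entropy of log_e(4) = 1.3863 nats.

Distribution B has the highest entropy.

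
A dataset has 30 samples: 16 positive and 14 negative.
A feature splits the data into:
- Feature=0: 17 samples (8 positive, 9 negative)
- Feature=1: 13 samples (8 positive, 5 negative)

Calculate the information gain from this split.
0.0150 bits

Information Gain = H(Y) - H(Y|Feature)

Before split:
P(positive) = 16/30 = 0.5333
H(Y) = 0.9968 bits

After split:
Feature=0: H = 0.9975 bits (weight = 17/30)
Feature=1: H = 0.9612 bits (weight = 13/30)
H(Y|Feature) = (17/30)×0.9975 + (13/30)×0.9612 = 0.9818 bits

Information Gain = 0.9968 - 0.9818 = 0.0150 bits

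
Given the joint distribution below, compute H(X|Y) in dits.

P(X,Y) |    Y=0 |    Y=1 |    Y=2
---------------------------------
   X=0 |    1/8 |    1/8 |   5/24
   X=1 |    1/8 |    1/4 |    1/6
0.2908 dits

Using the chain rule: H(X|Y) = H(X,Y) - H(Y)

First, compute H(X,Y) = 0.7608 dits

Marginal P(Y) = (1/4, 3/8, 3/8)
H(Y) = 0.4700 dits

H(X|Y) = H(X,Y) - H(Y) = 0.7608 - 0.4700 = 0.2908 dits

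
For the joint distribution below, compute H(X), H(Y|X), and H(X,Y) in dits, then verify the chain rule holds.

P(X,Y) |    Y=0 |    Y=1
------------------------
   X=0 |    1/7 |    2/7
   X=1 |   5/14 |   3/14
H(X,Y) = 0.5792, H(X) = 0.2966, H(Y|X) = 0.2827 (all in dits)

Chain rule: H(X,Y) = H(X) + H(Y|X)

Left side — joint entropy directly:
H(X,Y) = -Σ p(x,y) log p(x,y) = 0.5792 dits

Right side — compute H(Y|X) from the conditional distributions:
P(X) = (3/7, 4/7), so H(X) = 0.2966 dits
H(Y|X) = Σ_x P(X=x) · H(Y|X=x):
  P(Y|X=0) = (1/3, 2/3), H(Y|X=0) = 0.2764, weight P(X=0) = 3/7
  P(Y|X=1) = (5/8, 3/8), H(Y|X=1) = 0.2873, weight P(X=1) = 4/7
H(Y|X) = 0.2827 dits

H(X) + H(Y|X) = 0.2966 + 0.2827 = 0.5792 dits

Both sides equal 0.5792 dits. ✓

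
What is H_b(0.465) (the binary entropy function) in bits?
0.9965 bits

The binary entropy function is:
H(p) = -p log(p) - (1-p) log(1-p)

H(0.465) = -0.465 × log_2(0.465) - 0.535 × log_2(0.535)
H(0.465) = 0.9965 bits

Note: Binary entropy is maximized at p=0.5 (H=1 bit) and minimized at p=0 or p=1 (H=0).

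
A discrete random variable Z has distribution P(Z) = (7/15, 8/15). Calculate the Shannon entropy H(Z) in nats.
0.6909 nats

Shannon entropy is H(X) = -Σ p(x) log p(x).

For P = (7/15, 8/15):
H = -7/15 × log_e(7/15) -8/15 × log_e(8/15)
H = 0.6909 nats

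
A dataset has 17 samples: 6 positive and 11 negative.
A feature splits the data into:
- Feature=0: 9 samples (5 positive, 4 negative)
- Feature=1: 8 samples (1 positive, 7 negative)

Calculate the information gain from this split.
0.1562 bits

Information Gain = H(Y) - H(Y|Feature)

Before split:
P(positive) = 6/17 = 0.3529
H(Y) = 0.9367 bits

After split:
Feature=0: H = 0.9911 bits (weight = 9/17)
Feature=1: H = 0.5436 bits (weight = 8/17)
H(Y|Feature) = (9/17)×0.9911 + (8/17)×0.5436 = 0.7805 bits

Information Gain = 0.9367 - 0.7805 = 0.1562 bits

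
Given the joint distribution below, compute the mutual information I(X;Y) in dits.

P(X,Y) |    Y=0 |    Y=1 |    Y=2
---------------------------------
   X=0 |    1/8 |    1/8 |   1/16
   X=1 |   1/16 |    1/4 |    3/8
0.0363 dits

Mutual information: I(X;Y) = H(X) + H(Y) - H(X,Y)

Marginals:
P(X) = (5/16, 11/16), H(X) = 0.2697 dits
P(Y) = (3/16, 3/8, 7/16), H(Y) = 0.4531 dits

Joint entropy: H(X,Y) = 0.6865 dits

I(X;Y) = 0.2697 + 0.4531 - 0.6865 = 0.0363 dits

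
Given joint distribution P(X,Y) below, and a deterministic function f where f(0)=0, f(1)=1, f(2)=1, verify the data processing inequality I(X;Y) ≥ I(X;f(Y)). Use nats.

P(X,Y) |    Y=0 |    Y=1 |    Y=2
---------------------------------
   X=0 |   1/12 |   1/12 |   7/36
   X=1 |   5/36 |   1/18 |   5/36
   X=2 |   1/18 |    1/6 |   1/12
I(X;Y) = 0.0714, I(X;f(Y)) = 0.0245, inequality holds: 0.0714 ≥ 0.0245

Data Processing Inequality: For any Markov chain X → Y → Z, we have I(X;Y) ≥ I(X;Z).

Here Z = f(Y) is a deterministic function of Y, forming X → Y → Z.

Original I(X;Y) = 0.0714 nats

After applying f:
P(X,Z) where Z=f(Y):
- P(X,Z=0) = P(X,Y=0)
- P(X,Z=1) = P(X,Y=1) + P(X,Y=2)

I(X;Z) = I(X;f(Y)) = 0.0245 nats

Verification: 0.0714 ≥ 0.0245 ✓

Information cannot be created by processing; the function f can only lose information about X.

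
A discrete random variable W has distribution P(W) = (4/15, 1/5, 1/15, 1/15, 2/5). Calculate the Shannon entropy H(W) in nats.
1.4019 nats

Shannon entropy is H(X) = -Σ p(x) log p(x).

For P = (4/15, 1/5, 1/15, 1/15, 2/5):
H = -4/15 × log_e(4/15) -1/5 × log_e(1/5) -1/15 × log_e(1/15) -1/15 × log_e(1/15) -2/5 × log_e(2/5)
H = 1.4019 nats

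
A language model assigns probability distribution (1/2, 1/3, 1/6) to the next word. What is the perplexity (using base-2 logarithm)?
2.7495

Perplexity is 2^H (or exp(H) for natural log).

First, H = -Σ p log p = 1.4591 bits
Perplexity = 2^1.4591 = 2.7495

Interpretation: The model's uncertainty is equivalent to choosing uniformly among 2.7 options.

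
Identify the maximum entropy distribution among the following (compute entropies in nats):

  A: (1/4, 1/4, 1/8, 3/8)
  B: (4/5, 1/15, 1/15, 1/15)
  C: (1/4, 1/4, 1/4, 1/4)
C

For a discrete distribution over n outcomes, entropy is maximized by the uniform distribution.

Computing entropies:
H(A) = 1.3209 nats
H(B) = 0.7201 nats
H(C) = 1.3863 nats

The uniform distribution (where all probabilities equal 1/4) achieves the maximum entropy of log_e(4) = 1.3863 nats.

Distribution C has the highest entropy.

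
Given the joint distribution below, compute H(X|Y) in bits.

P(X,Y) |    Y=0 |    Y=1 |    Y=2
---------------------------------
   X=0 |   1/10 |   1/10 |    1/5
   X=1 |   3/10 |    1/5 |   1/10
0.8755 bits

Using the chain rule: H(X|Y) = H(X,Y) - H(Y)

First, compute H(X,Y) = 2.4464 bits

Marginal P(Y) = (2/5, 3/10, 3/10)
H(Y) = 1.5710 bits

H(X|Y) = H(X,Y) - H(Y) = 2.4464 - 1.5710 = 0.8755 bits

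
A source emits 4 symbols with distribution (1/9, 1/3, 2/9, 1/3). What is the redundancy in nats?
0.0755 nats

Redundancy measures how far a source is from maximum entropy:
R = H_max - H(X)

Maximum entropy for 4 symbols: H_max = log_e(4) = 1.3863 nats
Actual entropy: H(X) = 1.3108 nats
Redundancy: R = 1.3863 - 1.3108 = 0.0755 nats

This redundancy represents potential for compression: the source could be compressed by 0.0755 nats per symbol.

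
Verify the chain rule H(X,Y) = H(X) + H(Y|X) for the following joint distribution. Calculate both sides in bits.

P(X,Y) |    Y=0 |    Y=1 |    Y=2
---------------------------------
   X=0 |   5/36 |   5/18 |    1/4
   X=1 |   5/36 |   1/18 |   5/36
H(X,Y) = 2.4317, H(X) = 0.9183, H(Y|X) = 1.5134 (all in bits)

Chain rule: H(X,Y) = H(X) + H(Y|X)

Left side — joint entropy directly:
H(X,Y) = -Σ p(x,y) log p(x,y) = 2.4317 bits

Right side — compute H(Y|X) from the conditional distributions:
P(X) = (2/3, 1/3), so H(X) = 0.9183 bits
H(Y|X) = Σ_x P(X=x) · H(Y|X=x):
  P(Y|X=0) = (5/24, 5/12, 3/8), H(Y|X=0) = 1.5284, weight P(X=0) = 2/3
  P(Y|X=1) = (5/12, 1/6, 5/12), H(Y|X=1) = 1.4834, weight P(X=1) = 1/3
H(Y|X) = 1.5134 bits

H(X) + H(Y|X) = 0.9183 + 1.5134 = 2.4317 bits

Both sides equal 2.4317 bits. ✓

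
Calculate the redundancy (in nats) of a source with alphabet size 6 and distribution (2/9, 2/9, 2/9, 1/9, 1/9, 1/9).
0.0566 nats

Redundancy measures how far a source is from maximum entropy:
R = H_max - H(X)

Maximum entropy for 6 symbols: H_max = log_e(6) = 1.7918 nats
Actual entropy: H(X) = 1.7351 nats
Redundancy: R = 1.7918 - 1.7351 = 0.0566 nats

This redundancy represents potential for compression: the source could be compressed by 0.0566 nats per symbol.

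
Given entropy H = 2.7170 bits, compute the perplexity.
6.5750

Perplexity is 2^H (or exp(H) for natural log).

H = 2.7170 bits
Perplexity = 2^2.7170 = 6.5750

Interpretation: The model's uncertainty is equivalent to choosing uniformly among 6.6 options.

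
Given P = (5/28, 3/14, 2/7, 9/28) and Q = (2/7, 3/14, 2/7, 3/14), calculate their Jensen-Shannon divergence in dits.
0.0051 dits

Jensen-Shannon divergence is:
JSD(P||Q) = 0.5 × D_KL(P||M) + 0.5 × D_KL(Q||M)
where M = 0.5 × (P + Q) is the mixture distribution.

M = 0.5 × (5/28, 3/14, 2/7, 9/28) + 0.5 × (2/7, 3/14, 2/7, 3/14) = (0.232143, 3/14, 2/7, 0.267857)

D_KL(P||M) = 0.0051 dits
D_KL(Q||M) = 0.0050 dits

JSD(P||Q) = 0.5 × 0.0051 + 0.5 × 0.0050 = 0.0051 dits

Unlike KL divergence, JSD is symmetric and bounded: 0 ≤ JSD ≤ log(2).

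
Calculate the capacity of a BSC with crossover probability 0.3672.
0.0515 bits

For a binary symmetric channel (BSC) with error probability p:
Capacity C = 1 - H(p) bits per symbol

where H(p) = -p log₂(p) - (1-p) log₂(1-p) is the binary entropy function.

H(0.3672) = 0.9485 bits
C = 1 - 0.9485 = 0.0515 bits per symbol

This means we can reliably transmit up to 0.0515 bits of information per channel use.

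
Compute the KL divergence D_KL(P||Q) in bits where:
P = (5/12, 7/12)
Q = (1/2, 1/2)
0.0201 bits

KL divergence: D_KL(P||Q) = Σ p(x) log(p(x)/q(x))

Computing term by term:
  x=0: 5/12 × log_2[(5/12)/(1/2)] = 5/12 × -0.2630 = -0.1096
  x=1: 7/12 × log_2[(7/12)/(1/2)] = 7/12 × 0.2224 = 0.1297

D_KL(P||Q) = 0.0201 bits

Note: KL divergence is always non-negative and equals 0 iff P = Q.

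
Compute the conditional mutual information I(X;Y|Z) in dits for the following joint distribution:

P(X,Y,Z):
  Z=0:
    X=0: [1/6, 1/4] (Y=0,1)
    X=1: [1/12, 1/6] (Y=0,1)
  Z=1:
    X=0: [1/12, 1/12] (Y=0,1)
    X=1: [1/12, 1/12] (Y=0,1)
0.0006 dits

Conditional mutual information: I(X;Y|Z) = H(X|Z) + H(Y|Z) - H(X,Y|Z)

H(Z) = 0.2764
H(X,Z) = 0.5683 → H(X|Z) = 0.2919
H(Y,Z) = 0.5683 → H(Y|Z) = 0.2919
H(X,Y,Z) = 0.8596 → H(X,Y|Z) = 0.5831

I(X;Y|Z) = 0.2919 + 0.2919 - 0.5831 = 0.0006 dits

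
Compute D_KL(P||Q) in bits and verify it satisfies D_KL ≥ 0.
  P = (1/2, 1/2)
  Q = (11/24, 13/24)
0.0050 bits

KL divergence satisfies the Gibbs inequality: D_KL(P||Q) ≥ 0 for all distributions P, Q.

D_KL(P||Q) = Σ p(x) log(p(x)/q(x))
Term by term:
  x=0: 1/2 × log_2[(1/2)/(11/24)] = 0.0628
  x=1: 1/2 × log_2[(1/2)/(13/24)] = -0.0577
D_KL(P||Q) = 0.0050 bits

D_KL(P||Q) = 0.0050 ≥ 0 ✓

This non-negativity is a fundamental property: relative entropy cannot be negative because it measures how different Q is from P.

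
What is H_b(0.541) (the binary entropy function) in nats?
0.6898 nats

The binary entropy function is:
H(p) = -p log(p) - (1-p) log(1-p)

H(0.541) = -0.541 × log_e(0.541) - 0.459 × log_e(0.459)
H(0.541) = 0.6898 nats

Note: Binary entropy is maximized at p=0.5 (H=1 bit) and minimized at p=0 or p=1 (H=0).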